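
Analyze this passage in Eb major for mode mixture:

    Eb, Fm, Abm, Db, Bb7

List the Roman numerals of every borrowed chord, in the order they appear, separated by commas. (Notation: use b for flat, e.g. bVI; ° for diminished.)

In Eb major the diatonic chords are Eb, Fm, Gm, Ab, Bb, Cm, Ddim. Eb, Fm and Bb7 are all diatonic. But Abm (Ab–Cb–Eb) is foreign: the diatonic IV on degree 4 is Ab, whereas Abm comes from Eb minor. It is labeled iv. But Db (Db–F–Ab) is foreign: the diatonic vii° on degree 7 is Ddim, whereas Db comes from Eb minor. It is labeled bVII.

iv, bVII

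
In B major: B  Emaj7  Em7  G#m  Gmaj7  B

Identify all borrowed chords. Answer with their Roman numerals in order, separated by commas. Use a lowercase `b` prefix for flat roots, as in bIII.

iv7, bVImaj7

In B major the diatonic chords are B, C#m, D#m, E, F#, G#m, A#dim. Of the given chords, B, Emaj7 and G#m are diatonic. Em7 (E–G–B–D) doesn't fit — on degree 4 B major would have E (IV). Em7 is the degree-4 chord of B minor, so it is the borrowed iv7. Gmaj7 (G–B–D–F#) doesn't fit — on degree 6 B major would have G#m (vi). Gmaj7 is the degree-6 chord of B minor, so it is the borrowed bVImaj7.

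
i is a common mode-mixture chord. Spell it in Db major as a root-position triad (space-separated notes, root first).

Db Fb Ab

The root, Db, is scale degree 1 — the same note in Db major and Db minor; only the chord quality changes. Building the minor chord from the parallel minor on Db: Db–Fb–Ab.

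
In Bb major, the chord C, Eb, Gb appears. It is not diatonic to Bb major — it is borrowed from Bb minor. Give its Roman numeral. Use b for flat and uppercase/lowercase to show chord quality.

ii°

C is scale degree 2 in Bb major. The diatonic chord on degree 2 would be Cm (ii), but C–Eb–Gb is the diminished chord from Bb minor. As a borrowed chord it is labeled ii°.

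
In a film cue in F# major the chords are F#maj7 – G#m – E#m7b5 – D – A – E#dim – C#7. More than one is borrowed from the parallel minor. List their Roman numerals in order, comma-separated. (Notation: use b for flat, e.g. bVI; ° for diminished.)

bVI, bIII

In F# major the diatonic chords are F#, G#m, A#m, B, C#, D#m, E#dim. Of the given chords, F#maj7, G#m, E#m7b5, E#dim and C#7 are diatonic. But D (D–F#–A) is foreign: the diatonic vi on degree 6 is D#m, whereas D comes from F# minor. It is labeled bVI. A (A–C#–E) is not: scale degree 3 in F# major carries A#m (iii). In F# minor the chord on that degree is A, so here it functions as bIII, borrowed from the parallel minor.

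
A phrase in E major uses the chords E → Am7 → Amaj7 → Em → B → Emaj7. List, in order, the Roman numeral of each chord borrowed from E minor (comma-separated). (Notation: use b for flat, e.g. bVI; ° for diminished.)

The diatonic triads in E major are E, F#m, G#m, A, B, C#m, D#dim. E, Amaj7, B and Emaj7 all belong to that set. But Am7 (A–C–E–G) is foreign: the diatonic IV on degree 4 is A, whereas Am7 comes from E minor. It is labeled iv7. But Em (E–G–B) is foreign: the diatonic I on degree 1 is E, whereas Em comes from E minor. It is labeled i.

iv7, i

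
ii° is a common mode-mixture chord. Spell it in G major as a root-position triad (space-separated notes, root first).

A C Eb

The root, A, is scale degree 2 — the same note in G major and G minor; only the chord quality changes. In G minor the chord on A is A–C–Eb.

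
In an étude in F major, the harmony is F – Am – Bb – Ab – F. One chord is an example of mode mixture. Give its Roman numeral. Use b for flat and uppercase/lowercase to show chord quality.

bIII

In F major the diatonic chords are F, Gm, Am, Bb, C, Dm, Edim. F, Am and Bb all belong to that set. But Ab (Ab–C–Eb) is foreign: the diatonic iii on degree 3 is Am, whereas Ab comes from F minor. It is labeled bIII.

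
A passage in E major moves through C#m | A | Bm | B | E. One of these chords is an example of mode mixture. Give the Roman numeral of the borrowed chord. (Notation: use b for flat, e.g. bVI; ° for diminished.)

v

E major has the diatonic set E, F#m, G#m, A, B, C#m, D#dim. C#m, A, B and E all belong to that set. But Bm (B–D–F#) is foreign: the diatonic V on degree 5 is B, whereas Bm comes from E minor. It is labeled v.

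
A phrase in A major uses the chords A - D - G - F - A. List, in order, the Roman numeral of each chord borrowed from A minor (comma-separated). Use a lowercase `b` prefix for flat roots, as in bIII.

A major has the diatonic set A, Bm, C#m, D, E, F#m, G#dim. A and D are both diatonic. G (G–B–D) is not: scale degree 7 in A major carries G#dim (vii°). In A minor the chord on that degree is G, so here it functions as bVII, borrowed from the parallel minor. F (F–A–C) is not: scale degree 6 in A major carries F#m (vi). In A minor the chord on that degree is F, so here it functions as bVI, borrowed from the parallel minor.

bVII, bVI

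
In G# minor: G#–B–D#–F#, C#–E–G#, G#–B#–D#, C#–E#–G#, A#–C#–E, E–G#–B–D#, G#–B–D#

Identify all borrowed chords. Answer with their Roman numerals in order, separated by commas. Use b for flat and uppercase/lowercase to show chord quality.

I, IV

In G# minor (with V from harmonic minor) the diatonic chords are G#m, A#dim, B, C#m, D#, E, F#. G#–B–D#–F# = G#m7, C#–E–G# = C#m, A#–C#–E = A#dim, E–G#–B–D# = Emaj7 and G#–B–D# = G#m all belong to that set. But G#–B#–D# is foreign: the diatonic i on degree 1 is G#m, whereas G# comes from G# major. It is labeled I. C#–E#–G# doesn't fit — on degree 4 G# minor would have C#m (iv). C# is the degree-4 chord of G# major, so it is the borrowed IV.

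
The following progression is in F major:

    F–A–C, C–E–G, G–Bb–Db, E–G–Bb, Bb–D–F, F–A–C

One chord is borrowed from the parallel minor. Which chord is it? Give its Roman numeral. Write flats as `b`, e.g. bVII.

ii°

F major has the diatonic set F, Gm, Am, Bb, C, Dm, Edim. Of the given chords, F–A–C = F, C–E–G = C, E–G–Bb = Edim and Bb–D–F = Bb are diatonic. But G–Bb–Db is foreign: the diatonic ii on degree 2 is Gm, whereas Gdim comes from F minor. It is labeled ii°.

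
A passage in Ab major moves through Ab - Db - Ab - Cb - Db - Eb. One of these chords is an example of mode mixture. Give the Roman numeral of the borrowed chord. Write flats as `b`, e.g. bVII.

bIII

In Ab major the diatonic chords are Ab, Bbm, Cm, Db, Eb, Fm, Gdim. Ab, Db and Eb are all diatonic. But Cb (Cb–Eb–Gb) is foreign: the diatonic iii on degree 3 is Cm, whereas Cb comes from Ab minor. It is labeled bIII.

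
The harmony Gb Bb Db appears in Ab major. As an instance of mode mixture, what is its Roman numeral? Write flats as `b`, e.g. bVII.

The root Gb is the lowered 7th scale degree — diatonically Ab major has G there. Gb–Bb–Db is a major chord — the form found in Ab minor, not the diatonic vii° (Gdim). Borrowed into Ab major it is written bVII.

bVII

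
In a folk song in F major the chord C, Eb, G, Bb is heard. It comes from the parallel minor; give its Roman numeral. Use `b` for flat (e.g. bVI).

C is scale degree 5 in F major. Diatonically F major has C (V) on that degree; C–Eb–G–Bb is instead the minor-seventh chord native to F minor, so it takes the label v7.

v7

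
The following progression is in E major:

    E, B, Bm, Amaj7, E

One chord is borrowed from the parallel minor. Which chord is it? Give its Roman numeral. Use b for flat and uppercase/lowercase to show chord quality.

The diatonic triads in E major are E, F#m, G#m, A, B, C#m, D#dim. Of the given chords, E, B and Amaj7 are diatonic. Bm (B–D–F#) doesn't fit — on degree 5 E major would have B (V). Bm is the degree-5 chord of E minor, so it is the borrowed v.

v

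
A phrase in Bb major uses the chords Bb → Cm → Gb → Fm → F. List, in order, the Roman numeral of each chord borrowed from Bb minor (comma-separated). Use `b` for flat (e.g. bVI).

bVI, v

The diatonic triads in Bb major are Bb, Cm, Dm, Eb, F, Gm, Adim. Of the given chords, Bb, Cm and F are diatonic. But Gb (Gb–Bb–Db) is foreign: the diatonic vi on degree 6 is Gm, whereas Gb comes from Bb minor. It is labeled bVI. Fm (F–Ab–C) doesn't fit — on degree 5 Bb major would have F (V). Fm is the degree-5 chord of Bb minor, so it is the borrowed v.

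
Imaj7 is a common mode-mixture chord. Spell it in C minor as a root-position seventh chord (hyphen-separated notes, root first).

C-E-G-B

The root, C, is scale degree 1 — the same note in C minor and C major; only the chord quality changes. Building the major-seventh chord from the parallel major on C: C–E–G–B.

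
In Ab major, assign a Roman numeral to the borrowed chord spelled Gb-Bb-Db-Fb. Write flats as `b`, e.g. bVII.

Gb is the lowered form of scale degree 7 in Ab major (the diatonic degree 7 is G). Gb–Bb–Db–Fb is a dominant-seventh chord — the form found in Ab minor, not the diatonic vii° (Gdim). Borrowed into Ab major it is written bVII7.

bVII7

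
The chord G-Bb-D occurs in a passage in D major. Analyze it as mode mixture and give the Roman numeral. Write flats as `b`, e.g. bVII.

iv

The root G is the diatonic 4th degree of D major; the borrowing shows in the chord quality. Diatonically D major has G (IV) on that degree; G–Bb–D is instead the minor chord native to D minor, so it takes the label iv.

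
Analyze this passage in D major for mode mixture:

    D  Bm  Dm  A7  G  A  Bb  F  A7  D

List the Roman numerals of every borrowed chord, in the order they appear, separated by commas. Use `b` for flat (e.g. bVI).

i, bVI, bIII

The diatonic triads in D major are D, Em, F#m, G, A, Bm, C#dim. Of the given chords, D, Bm, A7, G and A are diatonic. Dm (D–F–A) is not: scale degree 1 in D major carries D (I). In D minor the chord on that degree is Dm, so here it functions as i, borrowed from the parallel minor. But Bb (Bb–D–F) is foreign: the diatonic vi on degree 6 is Bm, whereas Bb comes from D minor. It is labeled bVI. But F (F–A–C) is foreign: the diatonic iii on degree 3 is F#m, whereas F comes from D minor. It is labeled bIII.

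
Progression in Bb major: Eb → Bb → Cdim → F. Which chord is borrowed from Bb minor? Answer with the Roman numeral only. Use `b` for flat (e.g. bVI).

Bb major has the diatonic set Bb, Cm, Dm, Eb, F, Gm, Adim. Eb, Bb and F all belong to that set. Cdim (C–Eb–Gb) doesn't fit — on degree 2 Bb major would have Cm (ii). Cdim is the degree-2 chord of Bb minor, so it is the borrowed ii°.

ii°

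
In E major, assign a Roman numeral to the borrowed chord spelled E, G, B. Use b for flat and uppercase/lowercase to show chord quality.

i

The root E is the diatonic 1st degree of E major; the borrowing shows in the chord quality. E–G–B is a minor chord — the form found in E minor, not the diatonic I (E). Borrowed into E major it is written i.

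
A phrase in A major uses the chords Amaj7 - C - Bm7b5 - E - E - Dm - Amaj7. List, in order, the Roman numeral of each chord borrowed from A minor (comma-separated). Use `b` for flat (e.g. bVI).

bIII, iiø7, iv

In A major the diatonic chords are A, Bm, C#m, D, E, F#m, G#dim. Amaj7 and E both belong to that set. But C (C–E–G) is foreign: the diatonic iii on degree 3 is C#m, whereas C comes from A minor. It is labeled bIII. Bm7b5 (B–D–F–A) is not: scale degree 2 in A major carries Bm (ii). In A minor the chord on that degree is Bm7b5, so here it functions as iiø7, borrowed from the parallel minor. Dm (D–F–A) doesn't fit — on degree 4 A major would have D (IV). Dm is the degree-4 chord of A minor, so it is the borrowed iv.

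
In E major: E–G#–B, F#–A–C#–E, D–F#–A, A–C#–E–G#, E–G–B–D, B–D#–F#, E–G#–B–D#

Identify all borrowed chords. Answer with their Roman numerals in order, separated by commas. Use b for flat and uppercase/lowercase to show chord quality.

E major has the diatonic set E, F#m, G#m, A, B, C#m, D#dim. E–G#–B = E, F#–A–C#–E = F#m7, A–C#–E–G# = Amaj7, B–D#–F# = B and E–G#–B–D# = Emaj7 are all diatonic. D–F#–A doesn't fit — on degree 7 E major would have D#dim (vii°). D is the degree-7 chord of E minor, so it is the borrowed bVII. But E–G–B–D is foreign: the diatonic I on degree 1 is E, whereas Em7 comes from E minor. It is labeled i7.

bVII, i7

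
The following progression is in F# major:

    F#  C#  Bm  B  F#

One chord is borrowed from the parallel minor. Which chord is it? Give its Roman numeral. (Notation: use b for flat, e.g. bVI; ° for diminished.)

In F# major the diatonic chords are F#, G#m, A#m, B, C#, D#m, E#dim. F#, C# and B all belong to that set. But Bm (B–D–F#) is foreign: the diatonic IV on degree 4 is B, whereas Bm comes from F# minor. It is labeled iv.

iv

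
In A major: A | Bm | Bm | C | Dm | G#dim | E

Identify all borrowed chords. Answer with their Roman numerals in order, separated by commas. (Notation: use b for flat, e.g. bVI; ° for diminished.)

bIII, iv

In A major the diatonic chords are A, Bm, C#m, D, E, F#m, G#dim. A, Bm, G#dim and E all belong to that set. C (C–E–G) is not: scale degree 3 in A major carries C#m (iii). In A minor the chord on that degree is C, so here it functions as bIII, borrowed from the parallel minor. Dm (D–F–A) is not: scale degree 4 in A major carries D (IV). In A minor the chord on that degree is Dm, so here it functions as iv, borrowed from the parallel minor.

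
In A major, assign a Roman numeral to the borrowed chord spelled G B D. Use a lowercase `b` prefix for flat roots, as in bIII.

bVII

In A major scale degree 7 is G#; G is its lowered form, from A minor. G–B–D is a major chord — the form found in A minor, not the diatonic vii° (G#dim). Borrowed into A major it is written bVII.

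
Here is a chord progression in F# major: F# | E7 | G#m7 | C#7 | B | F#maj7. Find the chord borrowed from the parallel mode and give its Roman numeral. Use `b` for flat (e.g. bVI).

bVII7

F# major has the diatonic set F#, G#m, A#m, B, C#, D#m, E#dim. F#, G#m7, C#7, B and F#maj7 are all diatonic. E7 (E–G#–B–D) is not: scale degree 7 in F# major carries E#dim (vii°). In F# minor the chord on that degree is E7, so here it functions as bVII7, borrowed from the parallel minor.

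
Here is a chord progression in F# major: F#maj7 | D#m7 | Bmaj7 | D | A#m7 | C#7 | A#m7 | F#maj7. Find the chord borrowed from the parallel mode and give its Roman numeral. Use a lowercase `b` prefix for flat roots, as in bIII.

bVI

In F# major the diatonic chords are F#, G#m, A#m, B, C#, D#m, E#dim. Of the given chords, F#maj7, D#m7, Bmaj7, A#m7 and C#7 are diatonic. D (D–F#–A) doesn't fit — on degree 6 F# major would have D#m (vi). D is the degree-6 chord of F# minor, so it is the borrowed bVI.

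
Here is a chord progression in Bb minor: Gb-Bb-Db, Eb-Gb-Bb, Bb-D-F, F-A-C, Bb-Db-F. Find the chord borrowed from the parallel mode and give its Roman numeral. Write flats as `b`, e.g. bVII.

I

The diatonic triads in Bb minor (with V from harmonic minor) are Bbm, Cdim, Db, Ebm, F, Gb, Ab. Of the given chords, Gb–Bb–Db = Gb, Eb–Gb–Bb = Ebm, F–A–C = F and Bb–Db–F = Bbm are diatonic. Bb–D–F doesn't fit — on degree 1 Bb minor would have Bbm (i). Bb is the degree-1 chord of Bb major, so it is the borrowed I.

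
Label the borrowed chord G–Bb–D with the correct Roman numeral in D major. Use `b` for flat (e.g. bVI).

G is scale degree 4 in D major. The diatonic chord on degree 4 would be G (IV), but G–Bb–D is the minor chord from D minor. As a borrowed chord it is labeled iv.

iv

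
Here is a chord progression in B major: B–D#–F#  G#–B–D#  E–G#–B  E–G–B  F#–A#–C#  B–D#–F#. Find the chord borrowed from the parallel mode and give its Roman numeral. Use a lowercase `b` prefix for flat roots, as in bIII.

iv

The diatonic triads in B major are B, C#m, D#m, E, F#, G#m, A#dim. Of the given chords, B–D#–F# = B, G#–B–D# = G#m, E–G#–B = E and F#–A#–C# = F# are diatonic. But E–G–B is foreign: the diatonic IV on degree 4 is E, whereas Em comes from B minor. It is labeled iv.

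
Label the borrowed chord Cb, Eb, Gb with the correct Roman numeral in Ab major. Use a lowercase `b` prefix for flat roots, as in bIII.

bIII

In Ab major scale degree 3 is C; Cb is its lowered form, from Ab minor. Diatonically Ab major has Cm (iii) on that degree; Cb–Eb–Gb is instead the major chord native to Ab minor, so it takes the label bIII.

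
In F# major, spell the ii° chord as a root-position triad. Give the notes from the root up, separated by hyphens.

ii° is built on scale degree 2, which is G# in both F# major and its parallel. Building the diminished chord from the parallel minor on G#: G#–B–D.

G#-B-D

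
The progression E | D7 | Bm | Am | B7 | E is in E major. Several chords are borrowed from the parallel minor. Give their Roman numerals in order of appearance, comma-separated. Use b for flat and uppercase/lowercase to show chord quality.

bVII7, v, iv

The diatonic triads in E major are E, F#m, G#m, A, B, C#m, D#dim. E and B7 are both diatonic. D7 (D–F#–A–C) is not: scale degree 7 in E major carries D#dim (vii°). In E minor the chord on that degree is D7, so here it functions as bVII7, borrowed from the parallel minor. But Bm (B–D–F#) is foreign: the diatonic V on degree 5 is B, whereas Bm comes from E minor. It is labeled v. But Am (A–C–E) is foreign: the diatonic IV on degree 4 is A, whereas Am comes from E minor. It is labeled iv.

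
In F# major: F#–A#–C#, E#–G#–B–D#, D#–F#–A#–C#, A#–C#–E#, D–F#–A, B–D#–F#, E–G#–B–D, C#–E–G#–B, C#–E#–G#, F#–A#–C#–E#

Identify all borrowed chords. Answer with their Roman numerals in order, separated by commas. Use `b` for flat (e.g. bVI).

In F# major the diatonic chords are F#, G#m, A#m, B, C#, D#m, E#dim. F#–A#–C# = F#, E#–G#–B–D# = E#m7b5, D#–F#–A#–C# = D#m7, A#–C#–E# = A#m, B–D#–F# = B, C#–E#–G# = C# and F#–A#–C#–E# = F#maj7 are all diatonic. But D–F#–A is foreign: the diatonic vi on degree 6 is D#m, whereas D comes from F# minor. It is labeled bVI. E–G#–B–D is not: scale degree 7 in F# major carries E#dim (vii°). In F# minor the chord on that degree is E7, so here it functions as bVII7, borrowed from the parallel minor. But C#–E–G#–B is foreign: the diatonic V on degree 5 is C#, whereas C#m7 comes from F# minor. It is labeled v7.

bVI, bVII7, v7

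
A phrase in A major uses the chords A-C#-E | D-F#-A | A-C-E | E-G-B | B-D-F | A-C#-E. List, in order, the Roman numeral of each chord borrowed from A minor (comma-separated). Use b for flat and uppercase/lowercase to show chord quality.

A major has the diatonic set A, Bm, C#m, D, E, F#m, G#dim. A–C#–E = A and D–F#–A = D are both diatonic. A–C–E doesn't fit — on degree 1 A major would have A (I). Am is the degree-1 chord of A minor, so it is the borrowed i. E–G–B doesn't fit — on degree 5 A major would have E (V). Em is the degree-5 chord of A minor, so it is the borrowed v. But B–D–F is foreign: the diatonic ii on degree 2 is Bm, whereas Bdim comes from A minor. It is labeled ii°.

i, v, ii°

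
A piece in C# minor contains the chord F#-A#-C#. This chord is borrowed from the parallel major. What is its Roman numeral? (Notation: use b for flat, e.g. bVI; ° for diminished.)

IV

The root F# is the diatonic 4th degree of C# minor; the borrowing shows in the chord quality. Diatonically C# minor has F#m (iv) on that degree; F#–A#–C# is instead the major chord native to C# major, so it takes the label IV.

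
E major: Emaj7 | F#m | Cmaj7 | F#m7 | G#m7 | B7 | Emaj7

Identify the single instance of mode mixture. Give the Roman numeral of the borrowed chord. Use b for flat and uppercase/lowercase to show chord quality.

bVImaj7

The diatonic triads in E major are E, F#m, G#m, A, B, C#m, D#dim. Emaj7, F#m, F#m7, G#m7 and B7 are all diatonic. Cmaj7 (C–E–G–B) doesn't fit — on degree 6 E major would have C#m (vi). Cmaj7 is the degree-6 chord of E minor, so it is the borrowed bVImaj7.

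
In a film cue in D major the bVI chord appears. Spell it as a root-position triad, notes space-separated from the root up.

Bb D F

Scale degree 6 in D major is B. bVI uses the lowered form, Bb, taken from D minor. Stacking thirds in D minor on Bb gives Bb–D–F.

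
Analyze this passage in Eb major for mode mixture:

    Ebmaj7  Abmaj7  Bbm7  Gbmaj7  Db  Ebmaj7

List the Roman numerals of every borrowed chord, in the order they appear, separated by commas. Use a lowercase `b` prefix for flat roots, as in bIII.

v7, bIIImaj7, bVII

In Eb major the diatonic chords are Eb, Fm, Gm, Ab, Bb, Cm, Ddim. Of the given chords, Ebmaj7 and Abmaj7 are diatonic. Bbm7 (Bb–Db–F–Ab) doesn't fit — on degree 5 Eb major would have Bb (V). Bbm7 is the degree-5 chord of Eb minor, so it is the borrowed v7. Gbmaj7 (Gb–Bb–Db–F) is not: scale degree 3 in Eb major carries Gm (iii). In Eb minor the chord on that degree is Gbmaj7, so here it functions as bIIImaj7, borrowed from the parallel minor. Db (Db–F–Ab) is not: scale degree 7 in Eb major carries Ddim (vii°). In Eb minor the chord on that degree is Db, so here it functions as bVII, borrowed from the parallel minor.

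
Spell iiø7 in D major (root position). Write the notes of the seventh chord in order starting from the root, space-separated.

iiø7 is built on scale degree 2, which is E in both D major and its parallel. Building the half-diminished-seventh chord from the parallel minor on E: E–G–Bb–D.

E G Bb D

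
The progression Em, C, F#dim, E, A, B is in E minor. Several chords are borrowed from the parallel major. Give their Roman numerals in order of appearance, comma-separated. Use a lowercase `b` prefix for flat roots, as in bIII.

The diatonic triads in E minor (with V from harmonic minor) are Em, F#dim, G, Am, B, C, D. Em, C, F#dim and B all belong to that set. E (E–G#–B) is not: scale degree 1 in E minor carries Em (i). In E major the chord on that degree is E, so here it functions as I, borrowed from the parallel major. A (A–C#–E) doesn't fit — on degree 4 E minor would have Am (iv). A is the degree-4 chord of E major, so it is the borrowed IV.

I, IV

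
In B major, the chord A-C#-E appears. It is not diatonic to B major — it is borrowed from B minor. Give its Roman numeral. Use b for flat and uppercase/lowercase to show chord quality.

In B major scale degree 7 is A#; A is its lowered form, from B minor. A–C#–E is a major chord — the form found in B minor, not the diatonic vii° (A#dim). Borrowed into B major it is written bVII.

bVII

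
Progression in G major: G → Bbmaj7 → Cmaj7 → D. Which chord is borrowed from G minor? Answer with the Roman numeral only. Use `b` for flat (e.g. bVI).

In G major the diatonic chords are G, Am, Bm, C, D, Em, F#dim. Of the given chords, G, Cmaj7 and D are diatonic. Bbmaj7 (Bb–D–F–A) doesn't fit — on degree 3 G major would have Bm (iii). Bbmaj7 is the degree-3 chord of G minor, so it is the borrowed bIIImaj7.

bIIImaj7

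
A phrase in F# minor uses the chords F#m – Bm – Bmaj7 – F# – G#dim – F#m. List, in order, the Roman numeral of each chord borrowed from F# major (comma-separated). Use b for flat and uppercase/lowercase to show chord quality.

F# minor has the diatonic set F#m, G#dim, A, Bm, C#, D, E (with V from harmonic minor). F#m, Bm and G#dim are all diatonic. But Bmaj7 (B–D#–F#–A#) is foreign: the diatonic iv on degree 4 is Bm, whereas Bmaj7 comes from F# major. It is labeled IVmaj7. F# (F#–A#–C#) doesn't fit — on degree 1 F# minor would have F#m (i). F# is the degree-1 chord of F# major, so it is the borrowed I.

IVmaj7, I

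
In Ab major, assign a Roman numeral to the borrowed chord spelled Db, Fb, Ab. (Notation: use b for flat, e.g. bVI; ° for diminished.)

Db is scale degree 4 in Ab major. Db–Fb–Ab is a minor chord — the form found in Ab minor, not the diatonic IV (Db). Borrowed into Ab major it is written iv.

iv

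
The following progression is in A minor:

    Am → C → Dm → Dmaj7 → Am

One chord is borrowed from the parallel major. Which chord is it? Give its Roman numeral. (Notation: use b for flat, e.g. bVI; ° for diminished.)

IVmaj7

A minor has the diatonic set Am, Bdim, C, Dm, E, F, G (with V from harmonic minor). Am, C and Dm are all diatonic. Dmaj7 (D–F#–A–C#) is not: scale degree 4 in A minor carries Dm (iv). In A major the chord on that degree is Dmaj7, so here it functions as IVmaj7, borrowed from the parallel major.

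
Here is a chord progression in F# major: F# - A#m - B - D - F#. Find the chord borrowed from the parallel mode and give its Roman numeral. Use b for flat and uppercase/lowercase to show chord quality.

In F# major the diatonic chords are F#, G#m, A#m, B, C#, D#m, E#dim. F#, A#m and B are all diatonic. D (D–F#–A) doesn't fit — on degree 6 F# major would have D#m (vi). D is the degree-6 chord of F# minor, so it is the borrowed bVI.

bVI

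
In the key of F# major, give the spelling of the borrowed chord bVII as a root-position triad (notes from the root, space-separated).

E G# B

Scale degree 7 in F# major is E#. bVII uses the lowered form, E, taken from F# minor. Stacking thirds in F# minor on E gives E–G#–B.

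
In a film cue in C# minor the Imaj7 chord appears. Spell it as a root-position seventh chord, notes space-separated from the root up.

C# E# G# B#

Imaj7 is built on scale degree 1, which is C# in both C# minor and its parallel. Building the major-seventh chord from the parallel major on C#: C#–E#–G#–B#.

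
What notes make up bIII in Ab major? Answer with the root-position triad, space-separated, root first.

Scale degree 3 in Ab major is C. bIII uses the lowered form, Cb, taken from Ab minor. Stacking thirds in Ab minor on Cb gives Cb–Eb–Gb.

Cb Eb Gb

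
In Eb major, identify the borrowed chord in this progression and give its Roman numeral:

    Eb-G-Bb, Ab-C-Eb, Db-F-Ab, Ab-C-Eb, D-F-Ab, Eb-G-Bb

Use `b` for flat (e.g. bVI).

Eb major has the diatonic set Eb, Fm, Gm, Ab, Bb, Cm, Ddim. Eb–G–Bb = Eb, Ab–C–Eb = Ab and D–F–Ab = Ddim all belong to that set. But Db–F–Ab is foreign: the diatonic vii° on degree 7 is Ddim, whereas Db comes from Eb minor. It is labeled bVII.

bVII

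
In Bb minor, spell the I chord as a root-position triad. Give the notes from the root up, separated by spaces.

I is built on scale degree 1, which is Bb in both Bb minor and its parallel. Stacking thirds in Bb major on Bb gives Bb–D–F.

Bb D F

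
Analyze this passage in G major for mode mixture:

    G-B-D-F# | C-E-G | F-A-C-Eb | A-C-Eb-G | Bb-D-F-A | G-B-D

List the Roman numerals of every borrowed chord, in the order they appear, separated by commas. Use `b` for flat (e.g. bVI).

bVII7, iiø7, bIIImaj7

G major has the diatonic set G, Am, Bm, C, D, Em, F#dim. Of the given chords, G–B–D–F# = Gmaj7, C–E–G = C and G–B–D = G are diatonic. F–A–C–Eb doesn't fit — on degree 7 G major would have F#dim (vii°). F7 is the degree-7 chord of G minor, so it is the borrowed bVII7. But A–C–Eb–G is foreign: the diatonic ii on degree 2 is Am, whereas Am7b5 comes from G minor. It is labeled iiø7. But Bb–D–F–A is foreign: the diatonic iii on degree 3 is Bm, whereas Bbmaj7 comes from G minor. It is labeled bIIImaj7.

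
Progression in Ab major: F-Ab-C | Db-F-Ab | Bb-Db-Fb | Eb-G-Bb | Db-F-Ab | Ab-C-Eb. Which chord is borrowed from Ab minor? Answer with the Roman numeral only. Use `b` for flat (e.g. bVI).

ii°

The diatonic triads in Ab major are Ab, Bbm, Cm, Db, Eb, Fm, Gdim. Of the given chords, F–Ab–C = Fm, Db–F–Ab = Db, Eb–G–Bb = Eb and Ab–C–Eb = Ab are diatonic. But Bb–Db–Fb is foreign: the diatonic ii on degree 2 is Bbm, whereas Bbdim comes from Ab minor. It is labeled ii°.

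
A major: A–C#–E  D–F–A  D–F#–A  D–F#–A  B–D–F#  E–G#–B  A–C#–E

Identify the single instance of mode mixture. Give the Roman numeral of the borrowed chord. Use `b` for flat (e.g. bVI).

iv

The diatonic triads in A major are A, Bm, C#m, D, E, F#m, G#dim. A–C#–E = A, D–F#–A = D, B–D–F# = Bm and E–G#–B = E all belong to that set. D–F–A is not: scale degree 4 in A major carries D (IV). In A minor the chord on that degree is Dm, so here it functions as iv, borrowed from the parallel minor.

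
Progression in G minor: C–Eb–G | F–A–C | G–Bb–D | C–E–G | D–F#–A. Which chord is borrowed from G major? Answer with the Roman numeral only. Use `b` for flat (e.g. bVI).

IV

G minor has the diatonic set Gm, Adim, Bb, Cm, D, Eb, F (with V from harmonic minor). C–Eb–G = Cm, F–A–C = F, G–Bb–D = Gm and D–F#–A = D are all diatonic. C–E–G is not: scale degree 4 in G minor carries Cm (iv). In G major the chord on that degree is C, so here it functions as IV, borrowed from the parallel major.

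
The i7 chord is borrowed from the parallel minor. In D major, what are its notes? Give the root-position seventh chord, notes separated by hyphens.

i7 is built on scale degree 1, which is D in both D major and its parallel. Building the minor-seventh chord from the parallel minor on D: D–F–A–C.

D-F-A-C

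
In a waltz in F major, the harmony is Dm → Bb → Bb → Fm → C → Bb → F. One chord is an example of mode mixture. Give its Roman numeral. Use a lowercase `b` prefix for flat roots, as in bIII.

In F major the diatonic chords are F, Gm, Am, Bb, C, Dm, Edim. Of the given chords, Dm, Bb, C and F are diatonic. But Fm (F–Ab–C) is foreign: the diatonic I on degree 1 is F, whereas Fm comes from F minor. It is labeled i.

i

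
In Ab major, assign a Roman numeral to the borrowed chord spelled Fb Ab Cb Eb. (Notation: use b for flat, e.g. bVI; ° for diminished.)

bVImaj7

In Ab major scale degree 6 is F; Fb is its lowered form, from Ab minor. The diatonic chord on degree 6 would be Fm (vi), but Fb–Ab–Cb–Eb is the major-seventh chord from Ab minor. As a borrowed chord it is labeled bVImaj7.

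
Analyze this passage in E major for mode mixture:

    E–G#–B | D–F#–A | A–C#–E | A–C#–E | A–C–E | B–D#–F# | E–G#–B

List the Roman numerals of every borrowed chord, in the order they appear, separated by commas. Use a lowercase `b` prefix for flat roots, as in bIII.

E major has the diatonic set E, F#m, G#m, A, B, C#m, D#dim. Of the given chords, E–G#–B = E, A–C#–E = A and B–D#–F# = B are diatonic. But D–F#–A is foreign: the diatonic vii° on degree 7 is D#dim, whereas D comes from E minor. It is labeled bVII. A–C–E doesn't fit — on degree 4 E major would have A (IV). Am is the degree-4 chord of E minor, so it is the borrowed iv.

bVII, iv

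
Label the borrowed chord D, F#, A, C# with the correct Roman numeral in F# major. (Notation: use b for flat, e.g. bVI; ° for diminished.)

In F# major scale degree 6 is D#; D is its lowered form, from F# minor. D–F#–A–C# is a major-seventh chord — the form found in F# minor, not the diatonic vi (D#m). Borrowed into F# major it is written bVImaj7.

bVImaj7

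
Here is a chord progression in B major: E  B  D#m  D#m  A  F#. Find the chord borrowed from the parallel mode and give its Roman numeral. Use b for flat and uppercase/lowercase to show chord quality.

bVII

B major has the diatonic set B, C#m, D#m, E, F#, G#m, A#dim. E, B, D#m and F# are all diatonic. But A (A–C#–E) is foreign: the diatonic vii° on degree 7 is A#dim, whereas A comes from B minor. It is labeled bVII.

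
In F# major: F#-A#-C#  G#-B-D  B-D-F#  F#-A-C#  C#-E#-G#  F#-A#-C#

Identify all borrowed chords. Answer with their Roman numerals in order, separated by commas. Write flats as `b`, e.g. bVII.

In F# major the diatonic chords are F#, G#m, A#m, B, C#, D#m, E#dim. F#–A#–C# = F# and C#–E#–G# = C# are both diatonic. G#–B–D is not: scale degree 2 in F# major carries G#m (ii). In F# minor the chord on that degree is G#dim, so here it functions as ii°, borrowed from the parallel minor. B–D–F# is not: scale degree 4 in F# major carries B (IV). In F# minor the chord on that degree is Bm, so here it functions as iv, borrowed from the parallel minor. F#–A–C# is not: scale degree 1 in F# major carries F# (I). In F# minor the chord on that degree is F#m, so here it functions as i, borrowed from the parallel minor.

ii°, iv, i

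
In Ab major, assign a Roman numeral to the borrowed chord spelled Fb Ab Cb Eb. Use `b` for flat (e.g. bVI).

bVImaj7

In Ab major scale degree 6 is F; Fb is its lowered form, from Ab minor. The diatonic chord on degree 6 would be Fm (vi), but Fb–Ab–Cb–Eb is the major-seventh chord from Ab minor. As a borrowed chord it is labeled bVImaj7.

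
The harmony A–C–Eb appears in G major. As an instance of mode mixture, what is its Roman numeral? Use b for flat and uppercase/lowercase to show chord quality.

The root A is the diatonic 2nd degree of G major; the borrowing shows in the chord quality. A–C–Eb is a diminished chord — the form found in G minor, not the diatonic ii (Am). Borrowed into G major it is written ii°.

ii°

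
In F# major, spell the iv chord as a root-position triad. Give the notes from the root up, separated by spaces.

The root, B, is scale degree 4 — the same note in F# major and F# minor; only the chord quality changes. Building the minor chord from the parallel minor on B: B–D–F#.

B D F#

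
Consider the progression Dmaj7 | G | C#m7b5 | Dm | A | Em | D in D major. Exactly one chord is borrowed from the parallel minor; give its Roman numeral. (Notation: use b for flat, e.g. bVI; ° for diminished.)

D major has the diatonic set D, Em, F#m, G, A, Bm, C#dim. Of the given chords, Dmaj7, G, C#m7b5, A, Em and D are diatonic. Dm (D–F–A) is not: scale degree 1 in D major carries D (I). In D minor the chord on that degree is Dm, so here it functions as i, borrowed from the parallel minor.

i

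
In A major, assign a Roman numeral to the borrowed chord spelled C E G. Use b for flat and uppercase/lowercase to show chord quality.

bIII

C is the lowered form of scale degree 3 in A major (the diatonic degree 3 is C#). The diatonic chord on degree 3 would be C#m (iii), but C–E–G is the major chord from A minor. As a borrowed chord it is labeled bIII.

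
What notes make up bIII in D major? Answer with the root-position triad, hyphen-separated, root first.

bIII is built on the lowered scale degree 3. In D major degree 3 is F#; lowered it becomes F. Building the major chord from the parallel minor on F: F–A–C.

F-A-C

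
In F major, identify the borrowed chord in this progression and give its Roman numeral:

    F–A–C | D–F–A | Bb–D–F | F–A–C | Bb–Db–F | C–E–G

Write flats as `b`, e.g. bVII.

iv

In F major the diatonic chords are F, Gm, Am, Bb, C, Dm, Edim. F–A–C = F, D–F–A = Dm, Bb–D–F = Bb and C–E–G = C are all diatonic. Bb–Db–F is not: scale degree 4 in F major carries Bb (IV). In F minor the chord on that degree is Bbm, so here it functions as iv, borrowed from the parallel minor.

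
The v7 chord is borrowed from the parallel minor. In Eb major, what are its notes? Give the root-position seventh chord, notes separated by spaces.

Bb Db F Ab

The root, Bb, is scale degree 5 — the same note in Eb major and Eb minor; only the chord quality changes. Stacking thirds in Eb minor on Bb gives Bb–Db–F–Ab.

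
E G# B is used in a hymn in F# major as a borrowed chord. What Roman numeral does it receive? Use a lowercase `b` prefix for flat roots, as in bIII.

bVII

E is the lowered form of scale degree 7 in F# major (the diatonic degree 7 is E#). The diatonic chord on degree 7 would be E#dim (vii°), but E–G#–B is the major chord from F# minor. As a borrowed chord it is labeled bVII.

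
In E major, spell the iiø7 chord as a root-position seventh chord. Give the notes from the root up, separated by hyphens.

F#-A-C-E

iiø7 is built on scale degree 2, which is F# in both E major and its parallel. In E minor the chord on F# is F#–A–C–E.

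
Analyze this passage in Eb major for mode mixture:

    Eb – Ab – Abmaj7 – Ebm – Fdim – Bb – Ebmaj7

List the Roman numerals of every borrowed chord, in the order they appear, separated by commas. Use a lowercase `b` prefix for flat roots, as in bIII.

i, ii°

Eb major has the diatonic set Eb, Fm, Gm, Ab, Bb, Cm, Ddim. Eb, Ab, Abmaj7, Bb and Ebmaj7 are all diatonic. Ebm (Eb–Gb–Bb) is not: scale degree 1 in Eb major carries Eb (I). In Eb minor the chord on that degree is Ebm, so here it functions as i, borrowed from the parallel minor. But Fdim (F–Ab–Cb) is foreign: the diatonic ii on degree 2 is Fm, whereas Fdim comes from Eb minor. It is labeled ii°.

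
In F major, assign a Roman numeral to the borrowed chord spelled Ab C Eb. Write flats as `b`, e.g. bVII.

The root Ab is the lowered 3rd scale degree — diatonically F major has A there. The diatonic chord on degree 3 would be Am (iii), but Ab–C–Eb is the major chord from F minor. As a borrowed chord it is labeled bIII.

bIII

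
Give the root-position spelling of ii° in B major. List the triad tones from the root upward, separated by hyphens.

C#-E-G

ii° is built on scale degree 2, which is C# in both B major and its parallel. Stacking thirds in B minor on C# gives C#–E–G.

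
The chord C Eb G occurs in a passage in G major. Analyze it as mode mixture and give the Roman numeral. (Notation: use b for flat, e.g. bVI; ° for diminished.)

iv

The root C is the diatonic 4th degree of G major; the borrowing shows in the chord quality. C–Eb–G is a minor chord — the form found in G minor, not the diatonic IV (C). Borrowed into G major it is written iv.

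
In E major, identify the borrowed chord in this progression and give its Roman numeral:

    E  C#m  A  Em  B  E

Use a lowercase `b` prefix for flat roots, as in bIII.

i

E major has the diatonic set E, F#m, G#m, A, B, C#m, D#dim. E, C#m, A and B all belong to that set. Em (E–G–B) is not: scale degree 1 in E major carries E (I). In E minor the chord on that degree is Em, so here it functions as i, borrowed from the parallel minor.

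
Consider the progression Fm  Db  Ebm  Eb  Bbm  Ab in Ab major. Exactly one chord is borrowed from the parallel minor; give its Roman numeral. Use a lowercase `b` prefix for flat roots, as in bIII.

Ab major has the diatonic set Ab, Bbm, Cm, Db, Eb, Fm, Gdim. Fm, Db, Eb, Bbm and Ab are all diatonic. Ebm (Eb–Gb–Bb) is not: scale degree 5 in Ab major carries Eb (V). In Ab minor the chord on that degree is Ebm, so here it functions as v, borrowed from the parallel minor.

v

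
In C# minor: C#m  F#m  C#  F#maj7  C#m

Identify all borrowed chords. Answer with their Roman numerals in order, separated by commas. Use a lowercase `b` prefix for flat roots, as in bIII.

I, IVmaj7

The diatonic triads in C# minor (with V from harmonic minor) are C#m, D#dim, E, F#m, G#, A, B. C#m and F#m are both diatonic. But C# (C#–E#–G#) is foreign: the diatonic i on degree 1 is C#m, whereas C# comes from C# major. It is labeled I. F#maj7 (F#–A#–C#–E#) doesn't fit — on degree 4 C# minor would have F#m (iv). F#maj7 is the degree-4 chord of C# major, so it is the borrowed IVmaj7.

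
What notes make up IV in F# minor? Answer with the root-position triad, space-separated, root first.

IV is built on scale degree 4, which is B in both F# minor and its parallel. Building the major chord from the parallel major on B: B–D#–F#.

B D# F#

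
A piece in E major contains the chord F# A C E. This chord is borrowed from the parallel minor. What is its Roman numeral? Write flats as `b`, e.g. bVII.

iiø7

F# is scale degree 2 in E major. F#–A–C–E is a half-diminished-seventh chord — the form found in E minor, not the diatonic ii (F#m). Borrowed into E major it is written iiø7.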